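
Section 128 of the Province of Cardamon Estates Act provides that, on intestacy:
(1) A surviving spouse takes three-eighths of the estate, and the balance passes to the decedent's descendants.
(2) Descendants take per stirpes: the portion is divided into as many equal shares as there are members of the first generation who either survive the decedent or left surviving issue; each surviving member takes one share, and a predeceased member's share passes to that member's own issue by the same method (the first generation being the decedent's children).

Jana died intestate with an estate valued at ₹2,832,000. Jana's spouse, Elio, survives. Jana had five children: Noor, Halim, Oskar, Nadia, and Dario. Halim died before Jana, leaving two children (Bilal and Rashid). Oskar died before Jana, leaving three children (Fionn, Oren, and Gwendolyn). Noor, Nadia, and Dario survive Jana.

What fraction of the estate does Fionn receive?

Elio takes three-eighths of ₹2,832,000 = ₹1,062,000. The remaining ₹1,770,000 passes to the descendants.
The descendants' portion (₹1,770,000) is divided into 5 shares of ₹354,000: Noor, Nadia, and Dario each take ₹354,000; Halim's ₹354,000 share passes to Halim's issue; Oskar's ₹354,000 share passes to Oskar's issue.
Halim's share (₹354,000) is divided into 2 shares of ₹177,000: Bilal and Rashid each take ₹177,000.
Oskar's share (₹354,000) is divided into 3 shares of ₹118,000: Fionn, Oren, and Gwendolyn each take ₹118,000.

Fionn receives 1/24 of the estate.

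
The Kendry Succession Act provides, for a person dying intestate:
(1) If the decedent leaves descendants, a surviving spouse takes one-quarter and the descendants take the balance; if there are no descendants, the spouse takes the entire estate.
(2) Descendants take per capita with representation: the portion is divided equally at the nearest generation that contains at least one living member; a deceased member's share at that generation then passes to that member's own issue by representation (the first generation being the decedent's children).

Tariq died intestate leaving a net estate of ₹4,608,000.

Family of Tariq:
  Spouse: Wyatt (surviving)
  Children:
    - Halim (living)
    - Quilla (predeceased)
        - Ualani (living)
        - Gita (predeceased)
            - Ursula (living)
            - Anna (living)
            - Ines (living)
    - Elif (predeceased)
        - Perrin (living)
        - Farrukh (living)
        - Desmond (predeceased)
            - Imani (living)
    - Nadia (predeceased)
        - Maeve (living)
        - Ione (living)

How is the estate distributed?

Wyatt takes one-quarter of ₹4,608,000 = ₹1,152,000. The remaining ₹3,456,000 passes to the descendants.
The descendants' portion (₹3,456,000) is divided into 4 shares of ₹864,000: Halim takes ₹864,000; Quilla's ₹864,000 share passes to Quilla's issue; Elif's ₹864,000 share passes to Elif's issue; Nadia's ₹864,000 share passes to Nadia's issue.
Quilla's share (₹864,000) is divided into 2 shares of ₹432,000: Ualani takes ₹432,000; Gita's ₹432,000 share passes to Gita's issue.
Gita's share (₹432,000) is divided into 3 shares of ₹144,000: Ursula, Anna, and Ines each take ₹144,000.
Elif's share (₹864,000) is divided into 3 shares of ₹288,000: Perrin and Farrukh each take ₹288,000; Desmond's ₹288,000 share passes to Desmond's issue.
Desmond's share (₹288,000) passes entirely to Imani.
Nadia's share (₹864,000) is divided into 2 shares of ₹432,000: Maeve and Ione each take ₹432,000.

Wyatt: ₹1,152,000; Halim: ₹864,000; Ualani: ₹432,000; Ursula: ₹144,000; Anna: ₹144,000; Ines: ₹144,000; Perrin: ₹288,000; Farrukh: ₹288,000; Imani: ₹288,000; Maeve: ₹432,000; Ione: ₹432,000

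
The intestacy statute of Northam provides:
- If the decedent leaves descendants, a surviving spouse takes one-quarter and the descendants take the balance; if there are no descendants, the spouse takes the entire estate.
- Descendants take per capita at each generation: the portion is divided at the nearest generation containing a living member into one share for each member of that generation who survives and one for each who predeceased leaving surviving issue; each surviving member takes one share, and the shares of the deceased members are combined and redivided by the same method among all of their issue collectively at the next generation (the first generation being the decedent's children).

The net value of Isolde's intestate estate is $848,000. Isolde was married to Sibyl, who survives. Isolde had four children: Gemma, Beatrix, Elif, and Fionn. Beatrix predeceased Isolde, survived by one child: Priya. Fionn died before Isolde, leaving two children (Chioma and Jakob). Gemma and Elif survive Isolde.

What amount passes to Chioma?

Sibyl takes one-quarter of $848,000 = $212,000. The remaining $636,000 passes to the descendants.
The descendants' portion ($636,000) is divided at the children's generation into 4 shares of $159,000. Gemma and Elif each take $159,000. The 2 shares of the deceased (Beatrix and Fionn) are combined into a pool of $318,000.
That pool ($318,000) is divided at the grandchildren's generation equally among Priya, Chioma, and Jakob: $106,000 each.

Chioma receives $106,000.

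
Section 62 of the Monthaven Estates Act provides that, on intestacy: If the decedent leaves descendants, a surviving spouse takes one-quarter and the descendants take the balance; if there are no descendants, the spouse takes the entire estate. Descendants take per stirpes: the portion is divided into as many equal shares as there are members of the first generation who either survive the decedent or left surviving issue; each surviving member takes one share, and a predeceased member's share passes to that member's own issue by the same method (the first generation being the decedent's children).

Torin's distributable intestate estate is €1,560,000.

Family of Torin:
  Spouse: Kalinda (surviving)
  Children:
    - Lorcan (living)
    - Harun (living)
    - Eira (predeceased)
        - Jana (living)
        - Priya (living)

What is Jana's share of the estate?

Jana receives €195,000.

Kalinda takes one-quarter of €1,560,000 = €390,000. The remaining €1,170,000 passes to the descendants.
The descendants' portion (€1,170,000) is divided into 3 shares of €390,000: Lorcan and Harun each take €390,000; Eira's €390,000 share passes to Eira's issue.
Eira's share (€390,000) is divided into 2 shares of €195,000: Jana and Priya each take €195,000.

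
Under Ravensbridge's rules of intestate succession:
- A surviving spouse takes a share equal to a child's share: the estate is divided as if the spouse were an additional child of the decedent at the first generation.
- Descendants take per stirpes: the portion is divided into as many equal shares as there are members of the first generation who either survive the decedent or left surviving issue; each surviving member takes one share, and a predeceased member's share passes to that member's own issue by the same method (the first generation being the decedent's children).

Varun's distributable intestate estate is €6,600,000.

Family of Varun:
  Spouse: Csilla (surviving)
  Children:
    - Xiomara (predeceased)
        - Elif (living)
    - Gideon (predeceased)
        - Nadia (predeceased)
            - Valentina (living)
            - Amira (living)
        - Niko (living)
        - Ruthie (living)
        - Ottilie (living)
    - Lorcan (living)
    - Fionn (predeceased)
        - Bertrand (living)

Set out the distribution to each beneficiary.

The spouse counts as an additional share at the children's level, so there are 5 primary shares of €1,320,000. Csilla takes one such share (€1,320,000).
The children's combined portion (€5,280,000) is divided into 4 shares of €1,320,000: Lorcan takes €1,320,000; Xiomara's €1,320,000 share passes to Xiomara's issue; Gideon's €1,320,000 share passes to Gideon's issue; Fionn's €1,320,000 share passes to Fionn's issue.
Xiomara's share (€1,320,000) passes entirely to Elif.
Gideon's share (€1,320,000) is divided into 4 shares of €330,000: Niko, Ruthie, and Ottilie each take €330,000; Nadia's €330,000 share passes to Nadia's issue.
Nadia's share (€330,000) is divided into 2 shares of €165,000: Valentina and Amira each take €165,000.
Fionn's share (€1,320,000) passes entirely to Bertrand.

Csilla: €1,320,000; Elif: €1,320,000; Valentina: €165,000; Amira: €165,000; Niko: €330,000; Ruthie: €330,000; Ottilie: €330,000; Lorcan: €1,320,000; Bertrand: €1,320,000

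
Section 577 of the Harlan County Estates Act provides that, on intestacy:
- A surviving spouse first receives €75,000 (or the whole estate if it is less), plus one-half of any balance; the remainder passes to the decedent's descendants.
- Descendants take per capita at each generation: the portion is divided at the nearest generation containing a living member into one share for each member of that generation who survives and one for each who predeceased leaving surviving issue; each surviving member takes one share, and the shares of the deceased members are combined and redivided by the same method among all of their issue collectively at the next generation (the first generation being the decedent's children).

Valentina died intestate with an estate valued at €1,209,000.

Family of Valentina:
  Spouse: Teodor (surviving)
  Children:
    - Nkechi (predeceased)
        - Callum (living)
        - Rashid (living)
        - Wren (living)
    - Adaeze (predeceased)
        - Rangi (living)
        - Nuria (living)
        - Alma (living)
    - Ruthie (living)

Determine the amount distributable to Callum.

Teodor first takes €75,000, leaving a balance of €1,134,000. Teodor then takes one-half of the balance (€567,000), for a total of €642,000. The remaining €567,000 passes to the descendants.
The descendants' portion (€567,000) is divided at the children's generation into 3 shares of €189,000. Ruthie takes €189,000. The 2 shares of the deceased (Nkechi and Adaeze) are combined into a pool of €378,000.
That pool (€378,000) is divided at the grandchildren's generation equally among Callum, Rashid, Wren, Rangi, Nuria, and Alma: €63,000 each.

Callum receives €63,000.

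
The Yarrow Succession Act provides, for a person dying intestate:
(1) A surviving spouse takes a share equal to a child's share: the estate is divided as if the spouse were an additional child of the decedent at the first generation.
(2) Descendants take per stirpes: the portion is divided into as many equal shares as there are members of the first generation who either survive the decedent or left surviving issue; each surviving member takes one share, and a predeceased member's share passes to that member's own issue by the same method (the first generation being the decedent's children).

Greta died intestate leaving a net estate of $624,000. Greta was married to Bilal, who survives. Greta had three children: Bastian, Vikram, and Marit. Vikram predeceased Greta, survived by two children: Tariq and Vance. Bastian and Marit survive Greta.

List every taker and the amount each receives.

The spouse counts as an additional share at the children's level, so there are 4 primary shares of $156,000. Bilal takes one such share ($156,000).
The children's combined portion ($468,000) is divided into 3 shares of $156,000: Bastian and Marit each take $156,000; Vikram's $156,000 share passes to Vikram's issue.
Vikram's share ($156,000) is divided into 2 shares of $78,000: Tariq and Vance each take $78,000.

Bilal: $156,000; Bastian: $156,000; Tariq: $78,000; Vance: $78,000; Marit: $156,000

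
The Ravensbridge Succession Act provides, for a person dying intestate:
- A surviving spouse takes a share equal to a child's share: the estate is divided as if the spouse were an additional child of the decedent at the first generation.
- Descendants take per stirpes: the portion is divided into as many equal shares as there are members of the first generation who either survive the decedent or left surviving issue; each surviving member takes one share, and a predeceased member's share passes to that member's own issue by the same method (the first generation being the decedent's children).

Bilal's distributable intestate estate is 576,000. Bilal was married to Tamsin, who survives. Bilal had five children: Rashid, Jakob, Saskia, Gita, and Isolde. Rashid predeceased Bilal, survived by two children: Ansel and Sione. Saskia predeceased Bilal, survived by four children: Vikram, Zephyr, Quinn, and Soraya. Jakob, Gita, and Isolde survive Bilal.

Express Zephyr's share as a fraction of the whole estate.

Zephyr receives 1/24 of the estate.

The spouse counts as an additional share at the children's level, so there are 6 primary shares of 96,000. Tamsin takes one such share (96,000).
The children's combined portion (480,000) is divided into 5 shares of 96,000: Jakob, Gita, and Isolde each take 96,000; Rashid's 96,000 share passes to Rashid's issue; Saskia's 96,000 share passes to Saskia's issue.
Rashid's share (96,000) is divided into 2 shares of 48,000: Ansel and Sione each take 48,000.
Saskia's share (96,000) is divided into 4 shares of 24,000: Vikram, Zephyr, Quinn, and Soraya each take 24,000.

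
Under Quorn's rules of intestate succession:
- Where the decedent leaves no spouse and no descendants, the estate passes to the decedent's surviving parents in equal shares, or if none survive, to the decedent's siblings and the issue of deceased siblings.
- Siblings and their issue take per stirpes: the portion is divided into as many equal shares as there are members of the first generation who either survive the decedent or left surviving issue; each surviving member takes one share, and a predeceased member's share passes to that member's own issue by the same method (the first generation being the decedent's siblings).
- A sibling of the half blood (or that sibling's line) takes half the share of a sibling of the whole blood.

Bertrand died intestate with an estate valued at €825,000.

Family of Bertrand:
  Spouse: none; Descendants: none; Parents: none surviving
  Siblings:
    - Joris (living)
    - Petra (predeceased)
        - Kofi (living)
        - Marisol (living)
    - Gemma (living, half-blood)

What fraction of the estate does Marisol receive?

The entire €825,000 passes to the siblings and their issue.
Counting each half-blood sibling's line as half a unit, there are 5/2 units in €825,000, so one unit is €330,000. Whole-blood lines (Joris and Petra) take €330,000 each; half-blood lines (Gemma) take €165,000 each.
Petra's share (€330,000) is divided into 2 shares of €165,000: Kofi and Marisol each take €165,000.

Marisol receives 1/5 of the estate.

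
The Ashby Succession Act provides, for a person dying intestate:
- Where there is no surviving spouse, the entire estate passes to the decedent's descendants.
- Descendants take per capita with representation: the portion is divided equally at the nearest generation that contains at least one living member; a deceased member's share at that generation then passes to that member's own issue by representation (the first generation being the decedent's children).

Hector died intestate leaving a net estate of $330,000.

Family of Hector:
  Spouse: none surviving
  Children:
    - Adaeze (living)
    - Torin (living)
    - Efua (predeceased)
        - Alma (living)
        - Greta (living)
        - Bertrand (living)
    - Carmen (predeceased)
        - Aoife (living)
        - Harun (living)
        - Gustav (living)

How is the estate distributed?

The entire $330,000 passes to the descendants.
That amount ($330,000) is divided into 4 shares of $82,500: Adaeze and Torin each take $82,500; Efua's $82,500 share passes to Efua's issue; Carmen's $82,500 share passes to Carmen's issue.
Efua's share ($82,500) is divided into 3 shares of $27,500: Alma, Greta, and Bertrand each take $27,500.
Carmen's share ($82,500) is divided into 3 shares of $27,500: Aoife, Harun, and Gustav each take $27,500.

Adaeze: $82,500; Torin: $82,500; Alma: $27,500; Greta: $27,500; Bertrand: $27,500; Aoife: $27,500; Harun: $27,500; Gustav: $27,500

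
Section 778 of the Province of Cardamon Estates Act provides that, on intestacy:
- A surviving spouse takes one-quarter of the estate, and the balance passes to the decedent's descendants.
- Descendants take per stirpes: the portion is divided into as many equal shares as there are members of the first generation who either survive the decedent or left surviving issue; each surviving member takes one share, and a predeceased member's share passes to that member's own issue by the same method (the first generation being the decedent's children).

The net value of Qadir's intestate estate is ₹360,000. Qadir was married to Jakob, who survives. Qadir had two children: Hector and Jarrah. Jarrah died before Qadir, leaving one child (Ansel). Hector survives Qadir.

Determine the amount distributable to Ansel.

Jakob takes one-quarter of ₹360,000 = ₹90,000. The remaining ₹270,000 passes to the descendants.
The descendants' portion (₹270,000) is divided into 2 shares of ₹135,000: Hector takes ₹135,000; Jarrah's ₹135,000 share passes to Jarrah's issue.
Jarrah's share (₹135,000) passes entirely to Ansel.

Ansel receives ₹135,000.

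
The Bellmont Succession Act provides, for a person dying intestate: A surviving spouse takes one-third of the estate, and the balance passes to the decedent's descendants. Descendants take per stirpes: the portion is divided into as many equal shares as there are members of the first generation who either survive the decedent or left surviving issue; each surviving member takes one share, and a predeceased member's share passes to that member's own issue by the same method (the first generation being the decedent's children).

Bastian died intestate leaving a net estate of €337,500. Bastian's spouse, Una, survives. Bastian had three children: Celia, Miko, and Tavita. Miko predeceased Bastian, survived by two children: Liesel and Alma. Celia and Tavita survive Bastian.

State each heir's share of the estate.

Una: €112,500; Celia: €75,000; Liesel: €37,500; Alma: €37,500; Tavita: €75,000

Una takes one-third of €337,500 = €112,500. The remaining €225,000 passes to the descendants.
The descendants' portion (€225,000) is divided into 3 shares of €75,000: Celia and Tavita each take €75,000; Miko's €75,000 share passes to Miko's issue.
Miko's share (€75,000) is divided into 2 shares of €37,500: Liesel and Alma each take €37,500.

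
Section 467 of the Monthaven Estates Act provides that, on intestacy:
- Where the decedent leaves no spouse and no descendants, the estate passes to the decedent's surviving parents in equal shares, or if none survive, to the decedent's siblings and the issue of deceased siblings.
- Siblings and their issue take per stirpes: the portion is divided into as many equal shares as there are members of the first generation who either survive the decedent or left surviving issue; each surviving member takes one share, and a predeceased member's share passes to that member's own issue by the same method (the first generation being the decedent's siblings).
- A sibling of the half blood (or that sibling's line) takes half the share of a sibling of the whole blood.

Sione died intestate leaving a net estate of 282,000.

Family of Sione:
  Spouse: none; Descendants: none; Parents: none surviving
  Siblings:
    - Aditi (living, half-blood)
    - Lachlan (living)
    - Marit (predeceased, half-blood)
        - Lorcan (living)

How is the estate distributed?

The entire 282,000 passes to the siblings and their issue.
Counting each half-blood sibling's line as half a unit, there are 2 units in 282,000, so one unit is 141,000. Whole-blood lines (Lachlan) take 141,000 each; half-blood lines (Aditi and Marit) take 70,500 each.
Marit's share (70,500) passes entirely to Lorcan.

Aditi: 70,500; Lachlan: 141,000; Lorcan: 70,500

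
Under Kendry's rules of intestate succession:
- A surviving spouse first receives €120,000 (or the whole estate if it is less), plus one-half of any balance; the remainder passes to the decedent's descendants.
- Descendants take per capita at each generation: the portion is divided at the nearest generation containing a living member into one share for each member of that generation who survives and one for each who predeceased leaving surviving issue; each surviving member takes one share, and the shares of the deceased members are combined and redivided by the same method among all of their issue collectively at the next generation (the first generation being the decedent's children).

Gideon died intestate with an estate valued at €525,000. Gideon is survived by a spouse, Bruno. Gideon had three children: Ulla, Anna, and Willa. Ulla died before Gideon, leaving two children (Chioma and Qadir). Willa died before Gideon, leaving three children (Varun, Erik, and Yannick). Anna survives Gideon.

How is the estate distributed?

Bruno: €322,500; Chioma: €27,000; Qadir: €27,000; Anna: €67,500; Varun: €27,000; Erik: €27,000; Yannick: €27,000

Bruno first takes €120,000, leaving a balance of €405,000. Bruno then takes one-half of the balance (€202,500), for a total of €322,500. The remaining €202,500 passes to the descendants.
The descendants' portion (€202,500) is divided at the children's generation into 3 shares of €67,500. Anna takes €67,500. The 2 shares of the deceased (Ulla and Willa) are combined into a pool of €135,000.
That pool (€135,000) is divided at the grandchildren's generation equally among Chioma, Qadir, Varun, Erik, and Yannick: €27,000 each.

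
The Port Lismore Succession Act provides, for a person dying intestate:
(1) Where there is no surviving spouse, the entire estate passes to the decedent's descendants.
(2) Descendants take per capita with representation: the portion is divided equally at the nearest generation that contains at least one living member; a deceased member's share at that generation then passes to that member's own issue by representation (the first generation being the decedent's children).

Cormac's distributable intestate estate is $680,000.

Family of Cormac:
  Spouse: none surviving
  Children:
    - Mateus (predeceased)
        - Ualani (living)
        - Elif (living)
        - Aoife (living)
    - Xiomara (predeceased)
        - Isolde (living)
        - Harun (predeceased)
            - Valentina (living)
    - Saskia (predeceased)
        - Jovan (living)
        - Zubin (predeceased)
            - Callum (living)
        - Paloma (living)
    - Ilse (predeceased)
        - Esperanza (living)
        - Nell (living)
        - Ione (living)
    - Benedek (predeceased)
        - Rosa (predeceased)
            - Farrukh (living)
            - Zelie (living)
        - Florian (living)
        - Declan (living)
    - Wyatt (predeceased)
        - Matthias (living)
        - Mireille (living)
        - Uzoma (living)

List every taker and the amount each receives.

The entire $680,000 passes to the descendants.
No child survives, so the initial division is made at the grandchildren's generation.
That amount ($680,000) is divided into 17 shares of $40,000: Ualani, Elif, Aoife, Isolde, Jovan, Paloma, Esperanza, Nell, Ione, Florian, Declan, Matthias, Mireille, and Uzoma each take $40,000; Harun's $40,000 share passes to Harun's issue; Zubin's $40,000 share passes to Zubin's issue; Rosa's $40,000 share passes to Rosa's issue.
Harun's share ($40,000) passes entirely to Valentina.
Zubin's share ($40,000) passes entirely to Callum.
Rosa's share ($40,000) is divided into 2 shares of $20,000: Farrukh and Zelie each take $20,000.

Ualani: $40,000; Elif: $40,000; Aoife: $40,000; Isolde: $40,000; Valentina: $40,000; Jovan: $40,000; Callum: $40,000; Paloma: $40,000; Esperanza: $40,000; Nell: $40,000; Ione: $40,000; Farrukh: $20,000; Zelie: $20,000; Florian: $40,000; Declan: $40,000; Matthias: $40,000; Mireille: $40,000; Uzoma: $40,000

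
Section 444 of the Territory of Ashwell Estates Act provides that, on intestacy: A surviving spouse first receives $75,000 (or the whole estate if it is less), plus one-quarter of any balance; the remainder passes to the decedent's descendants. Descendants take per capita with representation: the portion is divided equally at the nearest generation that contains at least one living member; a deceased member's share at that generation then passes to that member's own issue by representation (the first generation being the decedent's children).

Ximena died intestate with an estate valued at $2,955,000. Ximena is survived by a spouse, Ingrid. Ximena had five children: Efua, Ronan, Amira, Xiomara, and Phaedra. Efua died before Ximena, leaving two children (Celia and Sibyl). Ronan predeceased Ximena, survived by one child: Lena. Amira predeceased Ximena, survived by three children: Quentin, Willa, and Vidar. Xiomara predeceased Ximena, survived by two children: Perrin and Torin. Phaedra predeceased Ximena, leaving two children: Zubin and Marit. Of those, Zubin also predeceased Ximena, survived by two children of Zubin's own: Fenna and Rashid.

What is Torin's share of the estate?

Ingrid first takes $75,000, leaving a balance of $2,880,000. Ingrid then takes one-quarter of the balance ($720,000), for a total of $795,000. The remaining $2,160,000 passes to the descendants.
No child survives, so the initial division is made at the grandchildren's generation.
The descendants' portion ($2,160,000) is divided into 10 shares of $216,000: Celia, Sibyl, Lena, Quentin, Willa, Vidar, Perrin, Torin, and Marit each take $216,000; Zubin's $216,000 share passes to Zubin's issue.
Zubin's share ($216,000) is divided into 2 shares of $108,000: Fenna and Rashid each take $108,000.

Torin receives $216,000.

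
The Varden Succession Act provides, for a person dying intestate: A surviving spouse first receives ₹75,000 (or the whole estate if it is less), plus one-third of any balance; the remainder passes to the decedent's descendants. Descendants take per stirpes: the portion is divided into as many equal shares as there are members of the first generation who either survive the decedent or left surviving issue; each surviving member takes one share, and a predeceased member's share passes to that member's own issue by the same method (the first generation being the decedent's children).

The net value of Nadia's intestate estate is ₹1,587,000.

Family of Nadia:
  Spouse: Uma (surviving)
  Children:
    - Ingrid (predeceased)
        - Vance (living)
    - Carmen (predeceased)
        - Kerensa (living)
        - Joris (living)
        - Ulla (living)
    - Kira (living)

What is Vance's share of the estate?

Vance receives ₹336,000.

Uma first takes ₹75,000, leaving a balance of ₹1,512,000. Uma then takes one-third of the balance (₹504,000), for a total of ₹579,000. The remaining ₹1,008,000 passes to the descendants.
The descendants' portion (₹1,008,000) is divided into 3 shares of ₹336,000: Kira takes ₹336,000; Ingrid's ₹336,000 share passes to Ingrid's issue; Carmen's ₹336,000 share passes to Carmen's issue.
Ingrid's share (₹336,000) passes entirely to Vance.
Carmen's share (₹336,000) is divided into 3 shares of ₹112,000: Kerensa, Joris, and Ulla each take ₹112,000.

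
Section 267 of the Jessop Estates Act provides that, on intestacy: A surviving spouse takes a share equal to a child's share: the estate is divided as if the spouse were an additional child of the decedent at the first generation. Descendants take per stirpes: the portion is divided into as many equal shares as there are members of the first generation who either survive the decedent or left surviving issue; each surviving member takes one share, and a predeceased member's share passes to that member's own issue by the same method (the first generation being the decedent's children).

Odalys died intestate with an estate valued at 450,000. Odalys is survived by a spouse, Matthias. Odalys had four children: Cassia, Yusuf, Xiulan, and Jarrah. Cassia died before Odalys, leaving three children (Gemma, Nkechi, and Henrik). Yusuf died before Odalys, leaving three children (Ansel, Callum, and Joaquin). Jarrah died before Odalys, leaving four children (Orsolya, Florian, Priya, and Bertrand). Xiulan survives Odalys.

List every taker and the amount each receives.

Matthias: 90,000; Gemma: 30,000; Nkechi: 30,000; Henrik: 30,000; Ansel: 30,000; Callum: 30,000; Joaquin: 30,000; Xiulan: 90,000; Orsolya: 22,500; Florian: 22,500; Priya: 22,500; Bertrand: 22,500

The spouse counts as an additional share at the children's level, so there are 5 primary shares of 90,000. Matthias takes one such share (90,000).
The children's combined portion (360,000) is divided into 4 shares of 90,000: Xiulan takes 90,000; Cassia's 90,000 share passes to Cassia's issue; Yusuf's 90,000 share passes to Yusuf's issue; Jarrah's 90,000 share passes to Jarrah's issue.
Cassia's share (90,000) is divided into 3 shares of 30,000: Gemma, Nkechi, and Henrik each take 30,000.
Yusuf's share (90,000) is divided into 3 shares of 30,000: Ansel, Callum, and Joaquin each take 30,000.
Jarrah's share (90,000) is divided into 4 shares of 22,500: Orsolya, Florian, Priya, and Bertrand each take 22,500.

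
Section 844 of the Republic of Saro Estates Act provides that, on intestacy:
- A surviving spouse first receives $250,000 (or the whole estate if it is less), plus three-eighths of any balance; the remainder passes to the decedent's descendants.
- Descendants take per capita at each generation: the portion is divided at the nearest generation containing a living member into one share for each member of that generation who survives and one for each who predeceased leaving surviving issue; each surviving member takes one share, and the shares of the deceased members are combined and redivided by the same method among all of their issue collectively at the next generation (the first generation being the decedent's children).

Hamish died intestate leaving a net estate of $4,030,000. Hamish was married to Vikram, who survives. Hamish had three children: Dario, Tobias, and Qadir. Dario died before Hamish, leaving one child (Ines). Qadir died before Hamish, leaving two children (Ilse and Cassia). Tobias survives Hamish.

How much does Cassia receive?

Cassia receives $525,000.

Vikram first takes $250,000, leaving a balance of $3,780,000. Vikram then takes three-eighths of the balance ($1,417,500), for a total of $1,667,500. The remaining $2,362,500 passes to the descendants.
The descendants' portion ($2,362,500) is divided at the children's generation into 3 shares of $787,500. Tobias takes $787,500. The 2 shares of the deceased (Dario and Qadir) are combined into a pool of $1,575,000.
That pool ($1,575,000) is divided at the grandchildren's generation equally among Ines, Ilse, and Cassia: $525,000 each.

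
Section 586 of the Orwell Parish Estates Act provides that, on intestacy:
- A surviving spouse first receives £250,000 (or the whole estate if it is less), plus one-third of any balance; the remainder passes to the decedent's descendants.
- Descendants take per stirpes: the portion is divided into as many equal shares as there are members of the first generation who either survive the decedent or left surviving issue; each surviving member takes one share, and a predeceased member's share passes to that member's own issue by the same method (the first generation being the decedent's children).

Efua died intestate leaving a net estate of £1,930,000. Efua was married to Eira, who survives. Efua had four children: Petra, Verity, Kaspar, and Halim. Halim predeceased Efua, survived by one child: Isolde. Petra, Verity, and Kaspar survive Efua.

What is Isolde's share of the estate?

Isolde receives £280,000.

Eira first takes £250,000, leaving a balance of £1,680,000. Eira then takes one-third of the balance (£560,000), for a total of £810,000. The remaining £1,120,000 passes to the descendants.
The descendants' portion (£1,120,000) is divided into 4 shares of £280,000: Petra, Verity, and Kaspar each take £280,000; Halim's £280,000 share passes to Halim's issue.
Halim's share (£280,000) passes entirely to Isolde.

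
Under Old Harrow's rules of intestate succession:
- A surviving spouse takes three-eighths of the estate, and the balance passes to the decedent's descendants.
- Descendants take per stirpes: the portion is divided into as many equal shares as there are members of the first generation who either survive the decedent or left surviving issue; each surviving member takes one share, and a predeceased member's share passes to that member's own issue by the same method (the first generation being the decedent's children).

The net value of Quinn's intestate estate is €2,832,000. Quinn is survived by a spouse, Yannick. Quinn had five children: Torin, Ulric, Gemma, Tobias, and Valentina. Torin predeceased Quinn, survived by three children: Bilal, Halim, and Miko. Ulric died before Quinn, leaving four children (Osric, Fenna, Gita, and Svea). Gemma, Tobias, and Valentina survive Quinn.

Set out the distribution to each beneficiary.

Yannick: €1,062,000; Bilal: €118,000; Halim: €118,000; Miko: €118,000; Osric: €88,500; Fenna: €88,500; Gita: €88,500; Svea: €88,500; Gemma: €354,000; Tobias: €354,000; Valentina: €354,000

Yannick takes three-eighths of €2,832,000 = €1,062,000. The remaining €1,770,000 passes to the descendants.
The descendants' portion (€1,770,000) is divided into 5 shares of €354,000: Gemma, Tobias, and Valentina each take €354,000; Torin's €354,000 share passes to Torin's issue; Ulric's €354,000 share passes to Ulric's issue.
Torin's share (€354,000) is divided into 3 shares of €118,000: Bilal, Halim, and Miko each take €118,000.
Ulric's share (€354,000) is divided into 4 shares of €88,500: Osric, Fenna, Gita, and Svea each take €88,500.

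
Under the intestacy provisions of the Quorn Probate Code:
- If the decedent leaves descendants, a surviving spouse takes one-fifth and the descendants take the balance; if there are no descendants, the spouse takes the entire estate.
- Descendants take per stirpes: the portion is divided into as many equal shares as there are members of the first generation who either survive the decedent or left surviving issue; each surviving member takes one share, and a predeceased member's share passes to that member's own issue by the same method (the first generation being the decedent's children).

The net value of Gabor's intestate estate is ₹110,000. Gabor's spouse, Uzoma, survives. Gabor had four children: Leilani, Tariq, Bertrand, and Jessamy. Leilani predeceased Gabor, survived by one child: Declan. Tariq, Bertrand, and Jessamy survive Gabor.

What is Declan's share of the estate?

Uzoma takes one-fifth of ₹110,000 = ₹22,000. The remaining ₹88,000 passes to the descendants.
The descendants' portion (₹88,000) is divided into 4 shares of ₹22,000: Tariq, Bertrand, and Jessamy each take ₹22,000; Leilani's ₹22,000 share passes to Leilani's issue.
Leilani's share (₹22,000) passes entirely to Declan.

Declan receives ₹22,000.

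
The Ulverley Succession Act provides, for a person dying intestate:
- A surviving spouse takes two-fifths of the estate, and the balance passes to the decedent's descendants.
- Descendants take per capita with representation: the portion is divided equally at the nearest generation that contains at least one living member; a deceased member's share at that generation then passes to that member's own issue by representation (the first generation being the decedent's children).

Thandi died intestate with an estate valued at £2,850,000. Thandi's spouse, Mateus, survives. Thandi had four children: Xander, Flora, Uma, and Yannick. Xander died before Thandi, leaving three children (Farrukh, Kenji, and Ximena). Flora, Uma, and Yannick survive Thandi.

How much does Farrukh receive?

Mateus takes two-fifths of £2,850,000 = £1,140,000. The remaining £1,710,000 passes to the descendants.
The descendants' portion (£1,710,000) is divided into 4 shares of £427,500: Flora, Uma, and Yannick each take £427,500; Xander's £427,500 share passes to Xander's issue.
Xander's share (£427,500) is divided into 3 shares of £142,500: Farrukh, Kenji, and Ximena each take £142,500.

Farrukh receives £142,500.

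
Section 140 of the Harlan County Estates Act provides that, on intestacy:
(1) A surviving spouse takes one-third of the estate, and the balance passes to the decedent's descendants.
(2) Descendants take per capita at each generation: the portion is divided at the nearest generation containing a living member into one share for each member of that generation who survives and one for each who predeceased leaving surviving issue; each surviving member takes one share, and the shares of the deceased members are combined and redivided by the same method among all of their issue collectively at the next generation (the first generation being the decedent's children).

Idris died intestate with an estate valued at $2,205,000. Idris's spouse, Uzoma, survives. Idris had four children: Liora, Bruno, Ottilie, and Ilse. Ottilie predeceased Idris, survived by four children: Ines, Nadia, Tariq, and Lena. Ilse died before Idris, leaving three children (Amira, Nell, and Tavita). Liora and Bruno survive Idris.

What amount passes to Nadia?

Uzoma takes one-third of $2,205,000 = $735,000. The remaining $1,470,000 passes to the descendants.
The descendants' portion ($1,470,000) is divided at the children's generation into 4 shares of $367,500. Liora and Bruno each take $367,500. The 2 shares of the deceased (Ottilie and Ilse) are combined into a pool of $735,000.
That pool ($735,000) is divided at the grandchildren's generation equally among Ines, Nadia, Tariq, Lena, Amira, Nell, and Tavita: $105,000 each.

Nadia receives $105,000.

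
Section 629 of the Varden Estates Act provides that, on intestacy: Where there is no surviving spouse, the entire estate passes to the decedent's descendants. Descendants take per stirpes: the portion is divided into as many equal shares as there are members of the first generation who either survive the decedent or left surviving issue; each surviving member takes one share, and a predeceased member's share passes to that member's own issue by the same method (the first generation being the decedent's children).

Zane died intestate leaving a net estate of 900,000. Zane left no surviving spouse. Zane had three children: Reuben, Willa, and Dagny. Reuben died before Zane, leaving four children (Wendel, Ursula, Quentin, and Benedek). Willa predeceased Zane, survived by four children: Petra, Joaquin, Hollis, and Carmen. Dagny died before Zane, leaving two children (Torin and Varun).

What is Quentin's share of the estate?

The entire 900,000 passes to the descendants.
That amount (900,000) is divided into 3 shares of 300,000: Reuben's 300,000 share passes to Reuben's issue; Willa's 300,000 share passes to Willa's issue; Dagny's 300,000 share passes to Dagny's issue.
Reuben's share (300,000) is divided into 4 shares of 75,000: Wendel, Ursula, Quentin, and Benedek each take 75,000.
Willa's share (300,000) is divided into 4 shares of 75,000: Petra, Joaquin, Hollis, and Carmen each take 75,000.
Dagny's share (300,000) is divided into 2 shares of 150,000: Torin and Varun each take 150,000.

Quentin receives 75,000.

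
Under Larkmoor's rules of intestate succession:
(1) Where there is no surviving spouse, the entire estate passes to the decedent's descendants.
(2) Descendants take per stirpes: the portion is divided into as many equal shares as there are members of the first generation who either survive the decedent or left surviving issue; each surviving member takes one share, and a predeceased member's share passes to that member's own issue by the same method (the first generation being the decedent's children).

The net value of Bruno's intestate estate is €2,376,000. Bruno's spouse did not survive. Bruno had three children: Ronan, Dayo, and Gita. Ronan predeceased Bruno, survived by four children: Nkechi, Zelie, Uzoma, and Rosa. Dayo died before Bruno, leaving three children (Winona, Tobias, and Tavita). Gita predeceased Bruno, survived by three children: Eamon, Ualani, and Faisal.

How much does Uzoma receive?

Uzoma receives €198,000.

The entire €2,376,000 passes to the descendants.
That amount (€2,376,000) is divided into 3 shares of €792,000: Ronan's €792,000 share passes to Ronan's issue; Dayo's €792,000 share passes to Dayo's issue; Gita's €792,000 share passes to Gita's issue.
Ronan's share (€792,000) is divided into 4 shares of €198,000: Nkechi, Zelie, Uzoma, and Rosa each take €198,000.
Dayo's share (€792,000) is divided into 3 shares of €264,000: Winona, Tobias, and Tavita each take €264,000.
Gita's share (€792,000) is divided into 3 shares of €264,000: Eamon, Ualani, and Faisal each take €264,000.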